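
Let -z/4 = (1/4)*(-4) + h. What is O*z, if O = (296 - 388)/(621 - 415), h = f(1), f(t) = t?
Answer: 0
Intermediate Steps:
h = 1
O = -46/103 (O = -92/206 = -92*1/206 = -46/103 ≈ -0.44660)
z = 0 (z = -4*((1/4)*(-4) + 1) = -4*((1*(¼))*(-4) + 1) = -4*((¼)*(-4) + 1) = -4*(-1 + 1) = -4*0 = 0)
O*z = -46/103*0 = 0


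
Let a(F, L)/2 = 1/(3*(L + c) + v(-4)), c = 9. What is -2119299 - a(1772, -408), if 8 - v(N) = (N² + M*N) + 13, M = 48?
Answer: -1087200386/513 ≈ -2.1193e+6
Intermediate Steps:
v(N) = -5 - N² - 48*N (v(N) = 8 - ((N² + 48*N) + 13) = 8 - (13 + N² + 48*N) = 8 + (-13 - N² - 48*N) = -5 - N² - 48*N)
a(F, L) = 2/(198 + 3*L) (a(F, L) = 2/(3*(L + 9) + (-5 - 1*(-4)² - 48*(-4))) = 2/(3*(9 + L) + (-5 - 1*16 + 192)) = 2/((27 + 3*L) + (-5 - 16 + 192)) = 2/((27 + 3*L) + 171) = 2/(198 + 3*L))
-2119299 - a(1772, -408) = -2119299 - 2/(3*(66 - 408)) = -2119299 - 2/(3*(-342)) = -2119299 - 2*(-1)/(3*342) = -2119299 - 1*(-1/513) = -2119299 + 1/513 = -1087200386/513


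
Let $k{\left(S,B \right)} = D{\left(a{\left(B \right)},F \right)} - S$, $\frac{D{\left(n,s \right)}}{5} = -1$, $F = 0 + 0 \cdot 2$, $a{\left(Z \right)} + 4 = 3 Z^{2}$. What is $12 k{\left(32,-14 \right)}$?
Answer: $-444$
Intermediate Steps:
$a{\left(Z \right)} = -4 + 3 Z^{2}$
$F = 0$ ($F = 0 + 0 = 0$)
$D{\left(n,s \right)} = -5$ ($D{\left(n,s \right)} = 5 \left(-1\right) = -5$)
$k{\left(S,B \right)} = -5 - S$
$12 k{\left(32,-14 \right)} = 12 \left(-5 - 32\right) = 12 \left(-37\right) = -444$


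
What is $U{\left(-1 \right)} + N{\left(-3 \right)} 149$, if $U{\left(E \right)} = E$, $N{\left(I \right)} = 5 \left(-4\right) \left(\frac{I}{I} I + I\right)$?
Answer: $17879$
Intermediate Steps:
$N{\left(I \right)} = - 40 I$ ($N{\left(I \right)} = - 20 \left(1 I + I\right) = - 20 \left(I + I\right) = - 20 \cdot 2 I = - 40 I$)
$U{\left(-1 \right)} + N{\left(-3 \right)} 149 = -1 + \left(-40\right) \left(-3\right) 149 = -1 + 120 \cdot 149 = -1 + 17880 = 17879$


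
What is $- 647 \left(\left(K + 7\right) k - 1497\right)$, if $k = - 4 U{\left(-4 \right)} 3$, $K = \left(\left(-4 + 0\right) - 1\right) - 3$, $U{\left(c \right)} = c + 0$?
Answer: $999615$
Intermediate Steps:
$U{\left(c \right)} = c$
$K = -8$ ($K = \left(-4 - 1\right) - 3 = -5 - 3 = -8$)
$k = 48$ ($k = \left(-4\right) \left(-4\right) 3 = 16 \cdot 3 = 48$)
$- 647 \left(\left(K + 7\right) k - 1497\right) = - 647 \left(\left(-8 + 7\right) 48 - 1497\right) = - 647 \left(\left(-1\right) 48 - 1497\right) = - 647 \left(-48 - 1497\right) = \left(-647\right) \left(-1545\right) = 999615$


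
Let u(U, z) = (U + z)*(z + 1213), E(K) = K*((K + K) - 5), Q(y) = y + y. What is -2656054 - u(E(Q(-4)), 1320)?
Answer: -6425158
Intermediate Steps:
Q(y) = 2*y
E(K) = K*(-5 + 2*K) (E(K) = K*(2*K - 5) = K*(-5 + 2*K))
u(U, z) = (1213 + z)*(U + z) (u(U, z) = (U + z)*(1213 + z) = (1213 + z)*(U + z))
-2656054 - u(E(Q(-4)), 1320) = -2656054 - (1320² + 1213*((2*(-4))*(-5 + 2*(2*(-4)))) + 1213*1320 + ((2*(-4))*(-5 + 2*(2*(-4))))*1320) = -2656054 - (1742400 + 1213*(-8*(-5 + 2*(-8))) + 1601160 - 8*(-5 + 2*(-8))*1320) = -2656054 - (1742400 + 1213*(-8*(-5 - 16)) + 1601160 - 8*(-5 - 16)*1320) = -2656054 - (1742400 + 1213*(-8*(-21)) + 1601160 - 8*(-21)*1320) = -2656054 - (1742400 + 1213*168 + 1601160 + 168*1320) = -2656054 - (1742400 + 203784 + 1601160 + 221760) = -2656054 - 1*3769104 = -2656054 - 3769104 = -6425158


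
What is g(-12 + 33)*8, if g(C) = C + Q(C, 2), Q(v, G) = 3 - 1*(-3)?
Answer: 216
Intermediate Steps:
Q(v, G) = 6 (Q(v, G) = 3 + 3 = 6)
g(C) = 6 + C (g(C) = C + 6 = 6 + C)
g(-12 + 33)*8 = (6 + (-12 + 33))*8 = (6 + 21)*8 = 27*8 = 216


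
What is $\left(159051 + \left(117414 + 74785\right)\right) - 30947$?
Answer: $320303$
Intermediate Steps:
$\left(159051 + \left(117414 + 74785\right)\right) - 30947 = \left(159051 + 192199\right) - 30947 = 351250 - 30947 = 320303$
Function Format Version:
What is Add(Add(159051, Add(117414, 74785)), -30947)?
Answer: 320303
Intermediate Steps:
Add(Add(159051, Add(117414, 74785)), -30947) = Add(Add(159051, 192199), -30947) = Add(351250, -30947) = 320303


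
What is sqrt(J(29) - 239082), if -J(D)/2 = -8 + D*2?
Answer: I*sqrt(239182) ≈ 489.06*I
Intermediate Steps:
J(D) = 16 - 4*D (J(D) = -2*(-8 + D*2) = -2*(-8 + 2*D) = 16 - 4*D)
sqrt(J(29) - 239082) = sqrt((16 - 4*29) - 239082) = sqrt((16 - 116) - 239082) = sqrt(-100 - 239082) = sqrt(-239182) = I*sqrt(239182)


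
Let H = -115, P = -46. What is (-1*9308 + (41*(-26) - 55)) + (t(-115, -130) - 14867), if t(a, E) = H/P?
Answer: -50587/2 ≈ -25294.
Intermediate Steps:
t(a, E) = 5/2 (t(a, E) = -115/(-46) = -115*(-1/46) = 5/2)
(-1*9308 + (41*(-26) - 55)) + (t(-115, -130) - 14867) = (-1*9308 + (41*(-26) - 55)) + (5/2 - 14867) = (-9308 + (-1066 - 55)) - 29729/2 = (-9308 - 1121) - 29729/2 = -10429 - 29729/2 = -50587/2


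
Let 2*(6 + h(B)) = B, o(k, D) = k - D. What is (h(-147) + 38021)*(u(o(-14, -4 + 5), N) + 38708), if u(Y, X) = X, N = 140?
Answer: 1473951392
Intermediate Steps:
h(B) = -6 + B/2
(h(-147) + 38021)*(u(o(-14, -4 + 5), N) + 38708) = ((-6 + (½)*(-147)) + 38021)*(140 + 38708) = ((-6 - 147/2) + 38021)*38848 = (-159/2 + 38021)*38848 = (75883/2)*38848 = 1473951392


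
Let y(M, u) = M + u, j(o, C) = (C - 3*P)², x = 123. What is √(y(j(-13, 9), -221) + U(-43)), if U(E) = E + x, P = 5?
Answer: I*√105 ≈ 10.247*I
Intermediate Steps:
U(E) = 123 + E (U(E) = E + 123 = 123 + E)
j(o, C) = (-15 + C)² (j(o, C) = (C - 3*5)² = (C - 15)² = (-15 + C)²)
√(y(j(-13, 9), -221) + U(-43)) = √(((-15 + 9)² - 221) + (123 - 43)) = √(((-6)² - 221) + 80) = √((36 - 221) + 80) = √(-185 + 80) = √(-105) = I*√105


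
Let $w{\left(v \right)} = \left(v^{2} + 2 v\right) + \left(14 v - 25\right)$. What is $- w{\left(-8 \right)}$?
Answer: $89$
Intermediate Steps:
$w{\left(v \right)} = -25 + v^{2} + 16 v$ ($w{\left(v \right)} = \left(v^{2} + 2 v\right) + \left(-25 + 14 v\right) = -25 + v^{2} + 16 v$)
$- w{\left(-8 \right)} = - (-25 + \left(-8\right)^{2} + 16 \left(-8\right)) = - (-25 + 64 - 128) = \left(-1\right) \left(-89\right) = 89$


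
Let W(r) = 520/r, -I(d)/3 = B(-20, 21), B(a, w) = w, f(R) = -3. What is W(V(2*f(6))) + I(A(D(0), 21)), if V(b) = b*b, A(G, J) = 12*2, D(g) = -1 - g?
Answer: -437/9 ≈ -48.556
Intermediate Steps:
A(G, J) = 24
I(d) = -63 (I(d) = -3*21 = -63)
V(b) = b²
W(V(2*f(6))) + I(A(D(0), 21)) = 520/((2*(-3))²) - 63 = 520/((-6)²) - 63 = 520/36 - 63 = 520*(1/36) - 63 = 130/9 - 63 = -437/9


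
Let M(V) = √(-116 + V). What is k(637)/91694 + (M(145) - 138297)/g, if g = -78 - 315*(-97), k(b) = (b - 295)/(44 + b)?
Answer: -25250742872/5564602409 + √29/30477 ≈ -4.5376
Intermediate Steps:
k(b) = (-295 + b)/(44 + b)
g = 30477 (g = -78 + 30555 = 30477)
k(637)/91694 + (M(145) - 138297)/g = ((-295 + 637)/(44 + 637))/91694 + (√(-116 + 145) - 138297)/30477 = (342/681)*(1/91694) + (√29 - 138297)*(1/30477) = ((1/681)*342)*(1/91694) + (-138297 + √29)*(1/30477) = (114/227)*(1/91694) + (-46099/10159 + √29/30477) = 3/547751 + (-46099/10159 + √29/30477) = -25250742872/5564602409 + √29/30477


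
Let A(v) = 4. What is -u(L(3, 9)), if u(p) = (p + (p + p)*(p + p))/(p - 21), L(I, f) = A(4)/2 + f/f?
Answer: 13/6 ≈ 2.1667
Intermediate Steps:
L(I, f) = 3 (L(I, f) = 4/2 + f/f = 4*(½) + 1 = 2 + 1 = 3)
u(p) = (p + 4*p²)/(-21 + p) (u(p) = (p + (2*p)*(2*p))/(-21 + p) = (p + 4*p²)/(-21 + p))
-u(L(3, 9)) = -3*(1 + 4*3)/(-21 + 3) = -3*(1 + 12)/(-18) = -3*(-1)*13/18 = -1*(-13/6) = 13/6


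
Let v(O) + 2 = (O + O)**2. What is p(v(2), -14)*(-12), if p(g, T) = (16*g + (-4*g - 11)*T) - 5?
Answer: -13884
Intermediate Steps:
v(O) = -2 + 4*O**2 (v(O) = -2 + (O + O)**2 = -2 + (2*O)**2 = -2 + 4*O**2)
p(g, T) = -5 + 16*g + T*(-11 - 4*g) (p(g, T) = (16*g + (-11 - 4*g)*T) - 5 = (16*g + T*(-11 - 4*g)) - 5 = -5 + 16*g + T*(-11 - 4*g))
p(v(2), -14)*(-12) = (-5 - 11*(-14) + 16*(-2 + 4*2**2) - 4*(-14)*(-2 + 4*2**2))*(-12) = (-5 + 154 + 16*(-2 + 4*4) - 4*(-14)*(-2 + 4*4))*(-12) = (-5 + 154 + 16*(-2 + 16) - 4*(-14)*(-2 + 16))*(-12) = (-5 + 154 + 16*14 - 4*(-14)*14)*(-12) = (-5 + 154 + 224 + 784)*(-12) = 1157*(-12) = -13884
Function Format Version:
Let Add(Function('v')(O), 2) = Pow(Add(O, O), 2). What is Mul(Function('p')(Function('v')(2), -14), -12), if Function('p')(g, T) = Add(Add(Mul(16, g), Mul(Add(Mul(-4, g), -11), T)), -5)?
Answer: -13884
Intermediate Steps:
Function('v')(O) = Add(-2, Mul(4, Pow(O, 2))) (Function('v')(O) = Add(-2, Pow(Add(O, O), 2)) = Add(-2, Pow(Mul(2, O), 2)) = Add(-2, Mul(4, Pow(O, 2))))
Function('p')(g, T) = Add(-5, Mul(16, g), Mul(T, Add(-11, Mul(-4, g)))) (Function('p')(g, T) = Add(Add(Mul(16, g), Mul(Add(-11, Mul(-4, g)), T)), -5) = Add(Add(Mul(16, g), Mul(T, Add(-11, Mul(-4, g)))), -5) = Add(-5, Mul(16, g), Mul(T, Add(-11, Mul(-4, g)))))
Mul(Function('p')(Function('v')(2), -14), -12) = Mul(Add(-5, Mul(-11, -14), Mul(16, Add(-2, Mul(4, Pow(2, 2)))), Mul(-4, -14, Add(-2, Mul(4, Pow(2, 2))))), -12) = Mul(Add(-5, 154, Mul(16, Add(-2, Mul(4, 4))), Mul(-4, -14, Add(-2, Mul(4, 4)))), -12) = Mul(Add(-5, 154, Mul(16, Add(-2, 16)), Mul(-4, -14, Add(-2, 16))), -12) = Mul(Add(-5, 154, Mul(16, 14), Mul(-4, -14, 14)), -12) = Mul(Add(-5, 154, 224, 784), -12) = Mul(1157, -12) = -13884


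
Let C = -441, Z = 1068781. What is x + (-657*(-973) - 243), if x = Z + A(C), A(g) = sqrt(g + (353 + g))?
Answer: 1707799 + 23*I ≈ 1.7078e+6 + 23.0*I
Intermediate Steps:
A(g) = sqrt(353 + 2*g)
x = 1068781 + 23*I (x = 1068781 + sqrt(353 + 2*(-441)) = 1068781 + sqrt(353 - 882) = 1068781 + sqrt(-529) = 1068781 + 23*I ≈ 1.0688e+6 + 23.0*I)
x + (-657*(-973) - 243) = (1068781 + 23*I) + (-657*(-973) - 243) = (1068781 + 23*I) + (639261 - 243) = (1068781 + 23*I) + 639018 = 1707799 + 23*I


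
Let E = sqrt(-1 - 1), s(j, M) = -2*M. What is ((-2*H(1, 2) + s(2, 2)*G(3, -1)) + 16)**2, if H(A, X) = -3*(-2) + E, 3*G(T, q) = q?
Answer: 184/9 - 64*I*sqrt(2)/3 ≈ 20.444 - 30.17*I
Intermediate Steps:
G(T, q) = q/3
E = I*sqrt(2) (E = sqrt(-2) = I*sqrt(2) ≈ 1.4142*I)
H(A, X) = 6 + I*sqrt(2) (H(A, X) = -3*(-2) + I*sqrt(2) = 6 + I*sqrt(2))
((-2*H(1, 2) + s(2, 2)*G(3, -1)) + 16)**2 = ((-2*(6 + I*sqrt(2)) + (-2*2)*((1/3)*(-1))) + 16)**2 = (((-12 - 2*I*sqrt(2)) - 4*(-1/3)) + 16)**2 = (((-12 - 2*I*sqrt(2)) + 4/3) + 16)**2 = ((-32/3 - 2*I*sqrt(2)) + 16)**2 = (16/3 - 2*I*sqrt(2))**2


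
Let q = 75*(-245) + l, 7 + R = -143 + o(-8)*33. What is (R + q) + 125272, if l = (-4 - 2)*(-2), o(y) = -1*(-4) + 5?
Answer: 107056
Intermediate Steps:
o(y) = 9 (o(y) = 4 + 5 = 9)
l = 12 (l = -6*(-2) = 12)
R = 147 (R = -7 + (-143 + 9*33) = -7 + (-143 + 297) = -7 + 154 = 147)
q = -18363 (q = 75*(-245) + 12 = -18375 + 12 = -18363)
(R + q) + 125272 = (147 - 18363) + 125272 = -18216 + 125272 = 107056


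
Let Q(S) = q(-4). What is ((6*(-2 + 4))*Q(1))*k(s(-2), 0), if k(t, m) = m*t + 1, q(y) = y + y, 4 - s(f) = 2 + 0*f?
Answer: -96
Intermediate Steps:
s(f) = 2 (s(f) = 4 - (2 + 0*f) = 4 - (2 + 0) = 4 - 1*2 = 4 - 2 = 2)
q(y) = 2*y
Q(S) = -8 (Q(S) = 2*(-4) = -8)
k(t, m) = 1 + m*t
((6*(-2 + 4))*Q(1))*k(s(-2), 0) = ((6*(-2 + 4))*(-8))*(1 + 0*2) = ((6*2)*(-8))*(1 + 0) = (12*(-8))*1 = -96*1 = -96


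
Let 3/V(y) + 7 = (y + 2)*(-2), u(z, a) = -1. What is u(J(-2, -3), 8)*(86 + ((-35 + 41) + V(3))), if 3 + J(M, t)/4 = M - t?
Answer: -1561/17 ≈ -91.823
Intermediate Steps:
J(M, t) = -12 - 4*t + 4*M (J(M, t) = -12 + 4*(M - t) = -12 + (-4*t + 4*M) = -12 - 4*t + 4*M)
V(y) = 3/(-11 - 2*y) (V(y) = 3/(-7 + (y + 2)*(-2)) = 3/(-7 + (2 + y)*(-2)) = 3/(-7 + (-4 - 2*y)) = 3/(-11 - 2*y))
u(J(-2, -3), 8)*(86 + ((-35 + 41) + V(3))) = -(86 + ((-35 + 41) - 3/(11 + 2*3))) = -(86 + (6 - 3/(11 + 6))) = -(86 + (6 - 3/17)) = -(86 + 99/17) = -1*1561/17 = -1561/17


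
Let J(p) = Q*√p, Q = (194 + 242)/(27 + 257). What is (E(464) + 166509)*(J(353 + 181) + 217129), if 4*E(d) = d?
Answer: 36179119625 + 18162125*√534/71 ≈ 3.6185e+10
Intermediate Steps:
Q = 109/71 (Q = 436/284 = 436*(1/284) = 109/71 ≈ 1.5352)
E(d) = d/4
J(p) = 109*√p/71
(E(464) + 166509)*(J(353 + 181) + 217129) = ((¼)*464 + 166509)*(109*√(353 + 181)/71 + 217129) = (116 + 166509)*(109*√534/71 + 217129) = 166625*(217129 + 109*√534/71) = 36179119625 + 18162125*√534/71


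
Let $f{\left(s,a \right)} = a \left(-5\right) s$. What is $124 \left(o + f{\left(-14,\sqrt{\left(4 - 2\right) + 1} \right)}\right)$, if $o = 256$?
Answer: $31744 + 8680 \sqrt{3} \approx 46778.0$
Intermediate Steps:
$f{\left(s,a \right)} = - 5 a s$
$124 \left(o + f{\left(-14,\sqrt{\left(4 - 2\right) + 1} \right)}\right) = 124 \left(256 - 5 \sqrt{\left(4 - 2\right) + 1} \left(-14\right)\right) = 124 \left(256 - 5 \sqrt{2 + 1} \left(-14\right)\right) = 124 \left(256 - 5 \sqrt{3} \left(-14\right)\right) = 124 \left(256 + 70 \sqrt{3}\right) = 31744 + 8680 \sqrt{3}$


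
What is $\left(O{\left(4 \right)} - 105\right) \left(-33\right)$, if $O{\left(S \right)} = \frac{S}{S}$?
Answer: $3432$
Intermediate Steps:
$O{\left(S \right)} = 1$
$\left(O{\left(4 \right)} - 105\right) \left(-33\right) = \left(1 - 105\right) \left(-33\right) = \left(-104\right) \left(-33\right) = 3432$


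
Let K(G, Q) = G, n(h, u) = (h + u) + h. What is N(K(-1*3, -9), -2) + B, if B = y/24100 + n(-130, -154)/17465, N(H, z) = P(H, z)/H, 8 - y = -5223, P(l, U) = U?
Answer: 217191809/252543900 ≈ 0.86002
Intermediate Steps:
n(h, u) = u + 2*h
y = 5231 (y = 8 - 1*(-5223) = 8 + 5223 = 5231)
N(H, z) = z/H
B = 16276403/84181300 (B = 5231/24100 + (-154 + 2*(-130))/17465 = 5231*(1/24100) + (-154 - 260)*(1/17465) = 5231/24100 - 414*1/17465 = 5231/24100 - 414/17465 = 16276403/84181300 ≈ 0.19335)
N(K(-1*3, -9), -2) + B = -2/((-1*3)) + 16276403/84181300 = -2/(-3) + 16276403/84181300 = -2*(-⅓) + 16276403/84181300 = ⅔ + 16276403/84181300 = 217191809/252543900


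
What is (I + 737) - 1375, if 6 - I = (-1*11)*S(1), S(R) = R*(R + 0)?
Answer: -621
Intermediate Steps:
S(R) = R² (S(R) = R*R = R²)
I = 17 (I = 6 - (-1*11)*1² = 6 - (-11) = 6 - 1*(-11) = 6 + 11 = 17)
(I + 737) - 1375 = (17 + 737) - 1375 = 754 - 1375 = -621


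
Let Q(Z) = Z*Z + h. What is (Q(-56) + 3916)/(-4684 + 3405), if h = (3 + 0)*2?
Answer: -7058/1279 ≈ -5.5184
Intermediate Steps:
h = 6 (h = 3*2 = 6)
Q(Z) = 6 + Z² (Q(Z) = Z*Z + 6 = Z² + 6 = 6 + Z²)
(Q(-56) + 3916)/(-4684 + 3405) = ((6 + (-56)²) + 3916)/(-4684 + 3405) = ((6 + 3136) + 3916)/(-1279) = (3142 + 3916)*(-1/1279) = 7058*(-1/1279) = -7058/1279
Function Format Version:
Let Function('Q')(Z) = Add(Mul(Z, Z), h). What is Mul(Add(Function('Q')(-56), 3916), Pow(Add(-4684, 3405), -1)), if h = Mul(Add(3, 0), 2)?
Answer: Rational(-7058, 1279) ≈ -5.5184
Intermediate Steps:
h = 6 (h = Mul(3, 2) = 6)
Function('Q')(Z) = Add(6, Pow(Z, 2)) (Function('Q')(Z) = Add(Mul(Z, Z), 6) = Add(Pow(Z, 2), 6) = Add(6, Pow(Z, 2)))
Mul(Add(Function('Q')(-56), 3916), Pow(Add(-4684, 3405), -1)) = Mul(Add(Add(6, Pow(-56, 2)), 3916), Pow(Add(-4684, 3405), -1)) = Mul(Add(Add(6, 3136), 3916), Pow(-1279, -1)) = Mul(Add(3142, 3916), Rational(-1, 1279)) = Mul(7058, Rational(-1, 1279)) = Rational(-7058, 1279)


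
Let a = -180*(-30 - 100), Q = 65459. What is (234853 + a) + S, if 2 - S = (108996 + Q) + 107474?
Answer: -23674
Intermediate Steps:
a = 23400 (a = -180*(-130) = 23400)
S = -281927 (S = 2 - ((108996 + 65459) + 107474) = 2 - (174455 + 107474) = 2 - 1*281929 = 2 - 281929 = -281927)
(234853 + a) + S = (234853 + 23400) - 281927 = 258253 - 281927 = -23674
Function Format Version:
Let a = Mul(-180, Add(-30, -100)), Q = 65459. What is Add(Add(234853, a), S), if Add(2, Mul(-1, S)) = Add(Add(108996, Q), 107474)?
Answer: -23674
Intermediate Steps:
a = 23400 (a = Mul(-180, -130) = 23400)
S = -281927 (S = Add(2, Mul(-1, Add(Add(108996, 65459), 107474))) = Add(2, Mul(-1, Add(174455, 107474))) = Add(2, Mul(-1, 281929)) = Add(2, -281929) = -281927)
Add(Add(234853, a), S) = Add(Add(234853, 23400), -281927) = Add(258253, -281927) = -23674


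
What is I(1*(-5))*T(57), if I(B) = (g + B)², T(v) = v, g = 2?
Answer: 513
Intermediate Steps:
I(B) = (2 + B)²
I(1*(-5))*T(57) = (2 + 1*(-5))²*57 = (2 - 5)²*57 = (-3)²*57 = 9*57 = 513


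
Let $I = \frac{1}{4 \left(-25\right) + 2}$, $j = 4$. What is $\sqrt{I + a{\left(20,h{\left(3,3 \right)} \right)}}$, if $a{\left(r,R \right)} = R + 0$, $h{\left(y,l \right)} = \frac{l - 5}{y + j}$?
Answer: $\frac{i \sqrt{58}}{14} \approx 0.54398 i$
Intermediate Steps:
$I = - \frac{1}{98}$ ($I = \frac{1}{-100 + 2} = \frac{1}{-98} = - \frac{1}{98} \approx -0.010204$)
$h{\left(y,l \right)} = \frac{-5 + l}{4 + y}$ ($h{\left(y,l \right)} = \frac{l - 5}{y + 4} = \frac{-5 + l}{4 + y}$)
$a{\left(r,R \right)} = R$
$\sqrt{I + a{\left(20,h{\left(3,3 \right)} \right)}} = \sqrt{- \frac{1}{98} + \frac{-5 + 3}{4 + 3}} = \sqrt{- \frac{1}{98} + \frac{1}{7} \left(-2\right)} = \sqrt{- \frac{1}{98} - \frac{2}{7}} = \sqrt{- \frac{29}{98}} = \frac{i \sqrt{58}}{14}$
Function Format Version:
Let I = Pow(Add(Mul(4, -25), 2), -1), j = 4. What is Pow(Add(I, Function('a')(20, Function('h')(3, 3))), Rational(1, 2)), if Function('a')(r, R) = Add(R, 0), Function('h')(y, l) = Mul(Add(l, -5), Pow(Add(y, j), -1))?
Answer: Mul(Rational(1, 14), I, Pow(58, Rational(1, 2))) ≈ Mul(0.54398, I)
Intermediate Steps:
I = Rational(-1, 98) (I = Pow(Add(-100, 2), -1) = Pow(-98, -1) = Rational(-1, 98) ≈ -0.010204)
Function('h')(y, l) = Mul(Pow(Add(4, y), -1), Add(-5, l)) (Function('h')(y, l) = Mul(Add(l, -5), Pow(Add(y, 4), -1)) = Mul(Add(-5, l), Pow(Add(4, y), -1)) = Mul(Pow(Add(4, y), -1), Add(-5, l)))
Function('a')(r, R) = R
Pow(Add(I, Function('a')(20, Function('h')(3, 3))), Rational(1, 2)) = Pow(Add(Rational(-1, 98), Mul(Pow(Add(4, 3), -1), Add(-5, 3))), Rational(1, 2)) = Pow(Add(Rational(-1, 98), Mul(Pow(7, -1), -2)), Rational(1, 2)) = Pow(Add(Rational(-1, 98), Mul(Rational(1, 7), -2)), Rational(1, 2)) = Pow(Add(Rational(-1, 98), Rational(-2, 7)), Rational(1, 2)) = Pow(Rational(-29, 98), Rational(1, 2)) = Mul(Rational(1, 14), I, Pow(58, Rational(1, 2)))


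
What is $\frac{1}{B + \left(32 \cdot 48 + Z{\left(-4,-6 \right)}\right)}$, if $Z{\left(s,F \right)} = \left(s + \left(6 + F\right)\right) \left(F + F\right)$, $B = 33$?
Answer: $\frac{1}{1617} \approx 0.00061843$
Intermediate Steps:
$Z{\left(s,F \right)} = 2 F \left(6 + F + s\right)$ ($Z{\left(s,F \right)} = \left(6 + F + s\right) 2 F = 2 F \left(6 + F + s\right)$)
$\frac{1}{B + \left(32 \cdot 48 + Z{\left(-4,-6 \right)}\right)} = \frac{1}{33 + \left(32 \cdot 48 + 2 \left(-6\right) \left(6 - 6 - 4\right)\right)} = \frac{1}{33 + \left(1536 + 2 \left(-6\right) \left(-4\right)\right)} = \frac{1}{33 + \left(1536 + 48\right)} = \frac{1}{33 + 1584} = \frac{1}{1617}$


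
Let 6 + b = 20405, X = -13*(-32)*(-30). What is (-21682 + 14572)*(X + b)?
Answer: -56304090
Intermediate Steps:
X = -12480 (X = 416*(-30) = -12480)
b = 20399 (b = -6 + 20405 = 20399)
(-21682 + 14572)*(X + b) = (-21682 + 14572)*(-12480 + 20399) = -7110*7919 = -56304090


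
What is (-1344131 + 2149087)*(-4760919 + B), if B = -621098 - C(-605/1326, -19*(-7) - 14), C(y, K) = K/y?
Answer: -2620906542905396/605 ≈ -4.3321e+12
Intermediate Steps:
B = -375606496/605 (B = -621098 - (-19*(-7) - 14)/((-605/1326)) = -621098 - (133 - 14)/((-605*1/1326)) = -621098 - 119/(-605/1326) = -621098 - 119*(-1326)/605 = -621098 - 1*(-157794/605) = -621098 + 157794/605 = -375606496/605 ≈ -6.2084e+5)
(-1344131 + 2149087)*(-4760919 + B) = (-1344131 + 2149087)*(-4760919 - 375606496/605) = 804956*(-3255962491/605) = -2620906542905396/605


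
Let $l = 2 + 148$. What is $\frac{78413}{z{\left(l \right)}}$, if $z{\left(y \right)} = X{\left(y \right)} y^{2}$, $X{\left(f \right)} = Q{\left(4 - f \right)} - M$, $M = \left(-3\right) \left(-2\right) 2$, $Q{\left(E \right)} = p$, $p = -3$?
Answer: $- \frac{78413}{337500} \approx -0.23233$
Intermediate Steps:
$Q{\left(E \right)} = -3$
$M = 12$ ($M = 6 \cdot 2 = 12$)
$l = 150$
$X{\left(f \right)} = -15$ ($X{\left(f \right)} = -3 - 12 = -15$)
$z{\left(y \right)} = - 15 y^{2}$
$\frac{78413}{z{\left(l \right)}} = \frac{78413}{\left(-15\right) 150^{2}} = \frac{78413}{\left(-15\right) 22500} = \frac{78413}{-337500} = 78413 \left(- \frac{1}{337500}\right) = - \frac{78413}{337500}$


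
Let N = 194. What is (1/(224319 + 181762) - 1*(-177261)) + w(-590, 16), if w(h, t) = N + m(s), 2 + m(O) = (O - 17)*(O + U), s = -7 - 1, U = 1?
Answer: 72131355869/406081 ≈ 1.7763e+5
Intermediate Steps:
s = -8
m(O) = -2 + (1 + O)*(-17 + O) (m(O) = -2 + (O - 17)*(O + 1) = -2 + (-17 + O)*(1 + O) = -2 + (1 + O)*(-17 + O))
w(h, t) = 367 (w(h, t) = 194 + (-19 + (-8)² - 16*(-8)) = 194 + (-19 + 64 + 128) = 194 + 173 = 367)
(1/(224319 + 181762) - 1*(-177261)) + w(-590, 16) = (1/(224319 + 181762) - 1*(-177261)) + 367 = (1/406081 + 177261) + 367 = 71982324142/406081 + 367 = 72131355869/406081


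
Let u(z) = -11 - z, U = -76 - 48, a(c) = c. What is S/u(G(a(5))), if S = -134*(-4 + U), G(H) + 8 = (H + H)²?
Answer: -17152/103 ≈ -166.52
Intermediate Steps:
G(H) = -8 + 4*H² (G(H) = -8 + (H + H)² = -8 + (2*H)² = -8 + 4*H²)
U = -124
S = 17152 (S = -134*(-4 - 124) = -134*(-128) = 17152)
S/u(G(a(5))) = 17152/(-11 - (-8 + 4*5²)) = 17152/(-11 - (-8 + 4*25)) = 17152/(-11 - (-8 + 100)) = 17152/(-11 - 1*92) = 17152/(-11 - 92) = 17152/(-103) = 17152*(-1/103) = -17152/103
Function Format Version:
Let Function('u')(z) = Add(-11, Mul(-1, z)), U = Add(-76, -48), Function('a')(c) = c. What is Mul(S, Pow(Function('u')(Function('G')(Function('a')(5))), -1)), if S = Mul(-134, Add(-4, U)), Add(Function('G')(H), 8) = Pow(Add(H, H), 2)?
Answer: Rational(-17152, 103) ≈ -166.52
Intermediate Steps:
Function('G')(H) = Add(-8, Mul(4, Pow(H, 2))) (Function('G')(H) = Add(-8, Pow(Add(H, H), 2)) = Add(-8, Pow(Mul(2, H), 2)) = Add(-8, Mul(4, Pow(H, 2))))
U = -124
S = 17152 (S = Mul(-134, Add(-4, -124)) = Mul(-134, -128) = 17152)
Mul(S, Pow(Function('u')(Function('G')(Function('a')(5))), -1)) = Mul(17152, Pow(Add(-11, Mul(-1, Add(-8, Mul(4, Pow(5, 2))))), -1)) = Mul(17152, Pow(Add(-11, Mul(-1, Add(-8, Mul(4, 25)))), -1)) = Mul(17152, Pow(Add(-11, Mul(-1, Add(-8, 100))), -1)) = Mul(17152, Pow(Add(-11, Mul(-1, 92)), -1)) = Mul(17152, Pow(Add(-11, -92), -1)) = Mul(17152, Pow(-103, -1)) = Mul(17152, Rational(-1, 103)) = Rational(-17152, 103)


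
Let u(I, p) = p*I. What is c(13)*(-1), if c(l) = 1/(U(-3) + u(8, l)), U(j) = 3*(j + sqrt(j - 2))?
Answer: I/(-95*I + 3*sqrt(5)) ≈ -0.010474 + 0.0007396*I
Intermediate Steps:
u(I, p) = I*p
U(j) = 3*j + 3*sqrt(-2 + j) (U(j) = 3*(j + sqrt(-2 + j)) = 3*j + 3*sqrt(-2 + j))
c(l) = 1/(-9 + 8*l + 3*I*sqrt(5)) (c(l) = 1/((3*(-3) + 3*sqrt(-2 - 3)) + 8*l) = 1/((-9 + 3*sqrt(-5)) + 8*l) = 1/((-9 + 3*(I*sqrt(5))) + 8*l) = 1/((-9 + 3*I*sqrt(5)) + 8*l) = 1/(-9 + 8*l + 3*I*sqrt(5)))
c(13)*(-1) = -1/(-9 + 8*13 + 3*I*sqrt(5)) = -1/(-9 + 104 + 3*I*sqrt(5)) = -1/(95 + 3*I*sqrt(5))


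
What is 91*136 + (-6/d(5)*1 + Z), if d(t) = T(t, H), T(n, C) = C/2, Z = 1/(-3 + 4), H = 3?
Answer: 12373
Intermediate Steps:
Z = 1 (Z = 1/1 = 1)
T(n, C) = C/2 (T(n, C) = C*(½) = C/2)
d(t) = 3/2 (d(t) = (½)*3 = 3/2)
91*136 + (-6/d(5)*1 + Z) = 91*136 + (-6/3/2*1 + 1) = 12376 + (-6*⅔*1 + 1) = 12376 + (-4*1 + 1) = 12376 + (-4 + 1) = 12376 - 3 = 12373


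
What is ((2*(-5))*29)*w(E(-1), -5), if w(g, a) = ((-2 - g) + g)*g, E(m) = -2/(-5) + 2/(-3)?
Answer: -464/3 ≈ -154.67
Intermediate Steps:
E(m) = -4/15 (E(m) = -2*(-⅕) + 2*(-⅓) = ⅖ - ⅔ = -4/15)
w(g, a) = -2*g
((2*(-5))*29)*w(E(-1), -5) = ((2*(-5))*29)*(-2*(-4/15)) = -10*29*(8/15) = -290*8/15 = -464/3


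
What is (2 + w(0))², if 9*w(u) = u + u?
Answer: 4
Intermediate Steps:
w(u) = 2*u/9 (w(u) = (u + u)/9 = (2*u)/9 = 2*u/9)
(2 + w(0))² = (2 + (2/9)*0)² = (2 + 0)² = 2² = 4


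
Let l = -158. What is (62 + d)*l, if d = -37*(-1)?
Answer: -15642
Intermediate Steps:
d = 37
(62 + d)*l = (62 + 37)*(-158) = 99*(-158) = -15642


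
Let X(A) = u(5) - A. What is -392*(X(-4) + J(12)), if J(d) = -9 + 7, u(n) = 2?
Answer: -1568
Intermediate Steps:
X(A) = 2 - A
J(d) = -2
-392*(X(-4) + J(12)) = -392*((2 - 1*(-4)) - 2) = -392*((2 + 4) - 2) = -392*(6 - 2) = -392*4 = -1568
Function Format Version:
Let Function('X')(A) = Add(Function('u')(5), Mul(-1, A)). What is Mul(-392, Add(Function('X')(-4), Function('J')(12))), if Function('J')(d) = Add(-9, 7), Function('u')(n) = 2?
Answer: -1568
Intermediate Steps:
Function('X')(A) = Add(2, Mul(-1, A))
Function('J')(d) = -2
Mul(-392, Add(Function('X')(-4), Function('J')(12))) = Mul(-392, Add(Add(2, Mul(-1, -4)), -2)) = Mul(-392, Add(Add(2, 4), -2)) = Mul(-392, Add(6, -2)) = Mul(-392, 4) = -1568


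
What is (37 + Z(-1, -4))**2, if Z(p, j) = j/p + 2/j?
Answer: 6561/4 ≈ 1640.3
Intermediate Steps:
Z(p, j) = 2/j + j/p
(37 + Z(-1, -4))**2 = (37 + (2/(-4) - 4/(-1)))**2 = (37 + (2*(-1/4) - 4*(-1)))**2 = (37 + (-1/2 + 4))**2 = (37 + 7/2)**2 = (81/2)**2 = 6561/4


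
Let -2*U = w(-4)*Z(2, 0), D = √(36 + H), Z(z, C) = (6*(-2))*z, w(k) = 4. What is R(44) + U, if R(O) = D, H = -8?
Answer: 48 + 2*√7 ≈ 53.292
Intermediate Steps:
Z(z, C) = -12*z
D = 2*√7 (D = √(36 - 8) = √28 = 2*√7 ≈ 5.2915)
R(O) = 2*√7
U = 48 (U = -2*(-12*2) = -2*(-24) = -½*(-96) = 48)
R(44) + U = 2*√7 + 48 = 48 + 2*√7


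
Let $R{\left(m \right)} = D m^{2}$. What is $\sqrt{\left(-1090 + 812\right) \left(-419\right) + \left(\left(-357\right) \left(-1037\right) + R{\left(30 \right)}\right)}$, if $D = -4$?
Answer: $7 \sqrt{9859} \approx 695.05$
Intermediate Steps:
$R{\left(m \right)} = - 4 m^{2}$
$\sqrt{\left(-1090 + 812\right) \left(-419\right) + \left(\left(-357\right) \left(-1037\right) + R{\left(30 \right)}\right)} = \sqrt{\left(-1090 + 812\right) \left(-419\right) - \left(-370209 + 4 \cdot 30^{2}\right)} = \sqrt{\left(-278\right) \left(-419\right) + \left(370209 - 3600\right)} = \sqrt{116482 + \left(370209 - 3600\right)} = \sqrt{116482 + 366609} = \sqrt{483091} = 7 \sqrt{9859}$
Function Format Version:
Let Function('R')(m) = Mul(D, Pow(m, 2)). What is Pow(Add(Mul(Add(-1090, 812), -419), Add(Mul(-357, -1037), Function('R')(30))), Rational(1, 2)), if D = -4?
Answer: Mul(7, Pow(9859, Rational(1, 2))) ≈ 695.05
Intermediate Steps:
Function('R')(m) = Mul(-4, Pow(m, 2))
Pow(Add(Mul(Add(-1090, 812), -419), Add(Mul(-357, -1037), Function('R')(30))), Rational(1, 2)) = Pow(Add(Mul(Add(-1090, 812), -419), Add(Mul(-357, -1037), Mul(-4, Pow(30, 2)))), Rational(1, 2)) = Pow(Add(Mul(-278, -419), Add(370209, Mul(-4, 900))), Rational(1, 2)) = Pow(Add(116482, Add(370209, -3600)), Rational(1, 2)) = Pow(Add(116482, 366609), Rational(1, 2)) = Pow(483091, Rational(1, 2)) = Mul(7, Pow(9859, Rational(1, 2)))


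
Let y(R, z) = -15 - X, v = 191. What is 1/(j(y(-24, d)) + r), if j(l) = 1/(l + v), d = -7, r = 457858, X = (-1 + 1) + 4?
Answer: 172/78751577 ≈ 2.1841e-6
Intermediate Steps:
X = 4 (X = 0 + 4 = 4)
y(R, z) = -19 (y(R, z) = -15 - 1*4 = -15 - 4 = -19)
j(l) = 1/(191 + l) (j(l) = 1/(l + 191) = 1/(191 + l))
1/(j(y(-24, d)) + r) = 1/(1/(191 - 19) + 457858) = 1/(1/172 + 457858) = 1/(78751577/172) = 172/78751577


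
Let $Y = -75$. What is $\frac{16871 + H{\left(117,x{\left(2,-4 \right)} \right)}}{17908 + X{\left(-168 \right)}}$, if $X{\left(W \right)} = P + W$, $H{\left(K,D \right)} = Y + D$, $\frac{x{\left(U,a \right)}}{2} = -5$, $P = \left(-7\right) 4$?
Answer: $\frac{8393}{8856} \approx 0.94772$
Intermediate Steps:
$P = -28$
$x{\left(U,a \right)} = -10$ ($x{\left(U,a \right)} = 2 \left(-5\right) = -10$)
$H{\left(K,D \right)} = -75 + D$
$X{\left(W \right)} = -28 + W$
$\frac{16871 + H{\left(117,x{\left(2,-4 \right)} \right)}}{17908 + X{\left(-168 \right)}} = \frac{16871 - 85}{17908 - 196} = \frac{16786}{17712} = 16786 \cdot \frac{1}{17712} = \frac{8393}{8856}$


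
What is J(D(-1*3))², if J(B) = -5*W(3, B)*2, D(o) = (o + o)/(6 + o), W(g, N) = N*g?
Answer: 3600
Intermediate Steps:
D(o) = 2*o/(6 + o) (D(o) = (2*o)/(6 + o) = 2*o/(6 + o))
J(B) = -30*B (J(B) = -5*B*3*2 = -15*B*2 = -30*B)
J(D(-1*3))² = (-60*(-1*3)/(6 - 1*3))² = (-60*(-3)/(6 - 3))² = (-60*(-3)/3)² = (-30*(-2))² = 60² = 3600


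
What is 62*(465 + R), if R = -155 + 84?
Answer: 24428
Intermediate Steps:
R = -71
62*(465 + R) = 62*(465 - 71) = 62*394 = 24428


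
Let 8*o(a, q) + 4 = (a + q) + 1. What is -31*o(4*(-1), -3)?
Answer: 155/4 ≈ 38.750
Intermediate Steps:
o(a, q) = -3/8 + a/8 + q/8 (o(a, q) = -½ + ((a + q) + 1)/8 = -½ + (1 + a + q)/8 = -½ + (⅛ + a/8 + q/8) = -3/8 + a/8 + q/8)
-31*o(4*(-1), -3) = -31*(-3/8 + (4*(-1))/8 + (⅛)*(-3)) = -31*(-3/8 + (⅛)*(-4) - 3/8) = -31*(-3/8 - ½ - 3/8) = -31*(-5/4) = 155/4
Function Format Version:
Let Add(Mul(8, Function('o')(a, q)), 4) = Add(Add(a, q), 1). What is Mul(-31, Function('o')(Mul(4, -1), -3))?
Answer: Rational(155, 4) ≈ 38.750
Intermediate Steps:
Function('o')(a, q) = Add(Rational(-3, 8), Mul(Rational(1, 8), a), Mul(Rational(1, 8), q)) (Function('o')(a, q) = Add(Rational(-1, 2), Mul(Rational(1, 8), Add(Add(a, q), 1))) = Add(Rational(-1, 2), Mul(Rational(1, 8), Add(1, a, q))) = Add(Rational(-1, 2), Add(Rational(1, 8), Mul(Rational(1, 8), a), Mul(Rational(1, 8), q))) = Add(Rational(-3, 8), Mul(Rational(1, 8), a), Mul(Rational(1, 8), q)))
Mul(-31, Function('o')(Mul(4, -1), -3)) = Mul(-31, Add(Rational(-3, 8), Mul(Rational(1, 8), Mul(4, -1)), Mul(Rational(1, 8), -3))) = Mul(-31, Add(Rational(-3, 8), Mul(Rational(1, 8), -4), Rational(-3, 8))) = Mul(-31, Add(Rational(-3, 8), Rational(-1, 2), Rational(-3, 8))) = Mul(-31, Rational(-5, 4)) = Rational(155, 4)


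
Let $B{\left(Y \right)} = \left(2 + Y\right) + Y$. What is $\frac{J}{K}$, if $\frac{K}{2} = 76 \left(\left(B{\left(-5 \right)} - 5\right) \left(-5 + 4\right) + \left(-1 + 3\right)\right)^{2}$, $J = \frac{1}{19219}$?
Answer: $\frac{1}{657289800} \approx 1.5214 \cdot 10^{-9}$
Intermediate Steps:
$B{\left(Y \right)} = 2 + 2 Y$
$J = \frac{1}{19219} \approx 5.2032 \cdot 10^{-5}$
$K = 34200$ ($K = 2 \cdot 76 \left(\left(\left(2 + 2 \left(-5\right)\right) - 5\right) \left(-5 + 4\right) + \left(-1 + 3\right)\right)^{2} = 2 \cdot 76 \left(\left(\left(2 - 10\right) - 5\right) \left(-1\right) + 2\right)^{2} = 2 \cdot 76 \left(\left(-8 - 5\right) \left(-1\right) + 2\right)^{2} = 2 \cdot 76 \left(\left(-13\right) \left(-1\right) + 2\right)^{2} = 2 \cdot 76 \left(13 + 2\right)^{2} = 2 \cdot 76 \cdot 15^{2} = 2 \cdot 76 \cdot 225 = 2 \cdot 17100 = 34200$)
$\frac{J}{K} = \frac{1}{19219 \cdot 34200} = \frac{1}{19219} \cdot \frac{1}{34200} = \frac{1}{657289800}$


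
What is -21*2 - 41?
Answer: -83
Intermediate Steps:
-21*2 - 41 = -42 - 41 = -83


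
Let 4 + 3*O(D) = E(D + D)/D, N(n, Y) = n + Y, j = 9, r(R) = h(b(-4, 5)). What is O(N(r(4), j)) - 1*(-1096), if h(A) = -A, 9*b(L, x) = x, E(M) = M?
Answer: 3286/3 ≈ 1095.3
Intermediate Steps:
b(L, x) = x/9
r(R) = -5/9
N(n, Y) = Y + n
O(D) = -⅔ (O(D) = -4/3 + ((D + D)/D)/3 = -4/3 + ((2*D)/D)/3 = -4/3 + (⅓)*2 = -4/3 + ⅔ = -⅔)
O(N(r(4), j)) - 1*(-1096) = -⅔ - 1*(-1096) = -⅔ + 1096 = 3286/3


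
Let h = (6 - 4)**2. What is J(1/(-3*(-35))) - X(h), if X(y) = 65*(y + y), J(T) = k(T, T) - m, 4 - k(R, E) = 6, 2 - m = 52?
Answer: -472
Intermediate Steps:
m = -50 (m = 2 - 1*52 = 2 - 52 = -50)
k(R, E) = -2 (k(R, E) = 4 - 1*6 = 4 - 6 = -2)
J(T) = 48 (J(T) = -2 - 1*(-50) = -2 + 50 = 48)
h = 4 (h = 2**2 = 4)
X(y) = 130*y (X(y) = 65*(2*y) = 130*y)
J(1/(-3*(-35))) - X(h) = 48 - 130*4 = 48 - 1*520 = 48 - 520 = -472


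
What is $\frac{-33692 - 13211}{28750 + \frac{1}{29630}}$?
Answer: $- \frac{1389735890}{851862501} \approx -1.6314$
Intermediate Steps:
$\frac{-33692 - 13211}{28750 + \frac{1}{29630}} = - \frac{46903}{28750 + \frac{1}{29630}} = - \frac{46903}{\frac{851862501}{29630}} = \left(-46903\right) \frac{29630}{851862501} = - \frac{1389735890}{851862501}$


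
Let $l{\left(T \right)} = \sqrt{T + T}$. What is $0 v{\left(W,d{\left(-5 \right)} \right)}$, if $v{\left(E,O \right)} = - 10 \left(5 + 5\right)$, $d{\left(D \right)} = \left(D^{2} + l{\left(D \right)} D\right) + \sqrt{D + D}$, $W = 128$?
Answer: $0$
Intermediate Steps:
$l{\left(T \right)} = \sqrt{2} \sqrt{T}$ ($l{\left(T \right)} = \sqrt{2 T} = \sqrt{2} \sqrt{T}$)
$d{\left(D \right)} = D^{2} + \sqrt{2} \sqrt{D} + \sqrt{2} D^{\frac{3}{2}}$ ($d{\left(D \right)} = \left(D^{2} + \sqrt{2} \sqrt{D} D\right) + \sqrt{D + D} = \left(D^{2} + \sqrt{2} D^{\frac{3}{2}}\right) + \sqrt{2 D} = \left(D^{2} + \sqrt{2} D^{\frac{3}{2}}\right) + \sqrt{2} \sqrt{D} = D^{2} + \sqrt{2} \sqrt{D} + \sqrt{2} D^{\frac{3}{2}}$)
$v{\left(E,O \right)} = -100$ ($v{\left(E,O \right)} = \left(-10\right) 10 = -100$)
$0 v{\left(W,d{\left(-5 \right)} \right)} = 0 \left(-100\right) = 0$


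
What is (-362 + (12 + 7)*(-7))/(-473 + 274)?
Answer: 495/199 ≈ 2.4874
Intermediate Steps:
(-362 + (12 + 7)*(-7))/(-473 + 274) = (-362 + 19*(-7))/(-199) = (-362 - 133)*(-1/199) = -495*(-1/199) = 495/199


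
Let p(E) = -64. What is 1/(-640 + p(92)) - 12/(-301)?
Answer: 8147/211904 ≈ 0.038447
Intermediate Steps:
1/(-640 + p(92)) - 12/(-301) = 1/(-640 - 64) - 12/(-301) = 1/(-704) - 1/301*(-12) = -1/704 + 12/301 = 8147/211904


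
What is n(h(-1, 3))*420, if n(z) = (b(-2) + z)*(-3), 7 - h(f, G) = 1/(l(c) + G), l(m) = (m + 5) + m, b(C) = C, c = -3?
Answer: -5670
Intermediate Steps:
l(m) = 5 + 2*m (l(m) = (5 + m) + m = 5 + 2*m)
h(f, G) = 7 - 1/(-1 + G) (h(f, G) = 7 - 1/((5 + 2*(-3)) + G) = 7 - 1/((5 - 6) + G) = 7 - 1/(-1 + G))
n(z) = 6 - 3*z (n(z) = (-2 + z)*(-3) = 6 - 3*z)
n(h(-1, 3))*420 = (6 - 3*(-8 + 7*3)/(-1 + 3))*420 = (6 - 3*(-8 + 21)/2)*420 = (6 - 3*13/2)*420 = (6 - 39/2)*420 = -27/2*420 = -5670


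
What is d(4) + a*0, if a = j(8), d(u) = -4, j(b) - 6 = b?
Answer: -4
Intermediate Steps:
j(b) = 6 + b
a = 14 (a = 6 + 8 = 14)
d(4) + a*0 = -4 + 14*0 = -4 + 0 = -4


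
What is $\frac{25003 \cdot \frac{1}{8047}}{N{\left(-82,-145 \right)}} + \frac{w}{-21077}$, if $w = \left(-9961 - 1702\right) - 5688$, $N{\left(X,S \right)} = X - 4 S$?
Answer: $\frac{70059489737}{84464096262} \approx 0.82946$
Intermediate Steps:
$w = -17351$ ($w = -11663 - 5688 = -17351$)
$\frac{25003 \cdot \frac{1}{8047}}{N{\left(-82,-145 \right)}} + \frac{w}{-21077} = \frac{25003 \cdot \frac{1}{8047}}{-82 - -580} - \frac{17351}{-21077} = \frac{25003 \cdot \frac{1}{8047}}{-82 + 580} - - \frac{17351}{21077} = \frac{25003}{8047 \cdot 498} + \frac{17351}{21077} = \frac{25003}{8047} \cdot \frac{1}{498} + \frac{17351}{21077} = \frac{25003}{4007406} + \frac{17351}{21077} = \frac{70059489737}{84464096262}$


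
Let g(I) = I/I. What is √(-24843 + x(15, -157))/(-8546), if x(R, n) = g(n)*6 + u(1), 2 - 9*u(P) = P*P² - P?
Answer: -I*√223531/25638 ≈ -0.018441*I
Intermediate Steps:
u(P) = 2/9 - P³/9 + P/9 (u(P) = 2/9 - (P*P² - P)/9 = 2/9 - (P³ - P)/9 = 2/9 + (-P³/9 + P/9) = 2/9 - P³/9 + P/9)
g(I) = 1
x(R, n) = 56/9 (x(R, n) = 1*6 + (2/9 - ⅑*1³ + (⅑)*1) = 6 + (2/9 - ⅑*1 + ⅑) = 6 + (2/9 - ⅑ + ⅑) = 6 + 2/9 = 56/9)
√(-24843 + x(15, -157))/(-8546) = √(-24843 + 56/9)/(-8546) = √(-223531/9)*(-1/8546) = (I*√223531/3)*(-1/8546) = -I*√223531/25638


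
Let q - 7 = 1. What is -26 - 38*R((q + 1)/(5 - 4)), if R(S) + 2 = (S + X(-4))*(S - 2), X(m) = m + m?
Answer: -216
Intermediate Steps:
q = 8 (q = 7 + 1 = 8)
X(m) = 2*m
R(S) = -2 + (-8 + S)*(-2 + S) (R(S) = -2 + (S + 2*(-4))*(S - 2) = -2 + (S - 8)*(-2 + S) = -2 + (-8 + S)*(-2 + S))
-26 - 38*R((q + 1)/(5 - 4)) = -26 - 38*(14 + ((8 + 1)/(5 - 4))**2 - 10*(8 + 1)/(5 - 4)) = -26 - 38*(14 + (9/1)**2 - 90/1) = -26 - 38*(14 + (9*1)**2 - 90) = -26 - 38*(14 + 9**2 - 10*9) = -26 - 38*(14 + 81 - 90) = -26 - 38*5 = -26 - 190 = -216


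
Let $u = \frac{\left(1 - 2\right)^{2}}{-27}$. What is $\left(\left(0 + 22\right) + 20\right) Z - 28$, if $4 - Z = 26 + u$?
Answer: $- \frac{8554}{9} \approx -950.44$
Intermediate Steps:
$u = - \frac{1}{27}$ ($u = \left(-1\right)^{2} \left(- \frac{1}{27}\right) = 1 \left(- \frac{1}{27}\right) = - \frac{1}{27} \approx -0.037037$)
$Z = - \frac{593}{27}$ ($Z = 4 - \left(26 - \frac{1}{27}\right) = 4 - \frac{701}{27} = - \frac{593}{27} \approx -21.963$)
$\left(\left(0 + 22\right) + 20\right) Z - 28 = \left(\left(0 + 22\right) + 20\right) \left(- \frac{593}{27}\right) - 28 = \left(22 + 20\right) \left(- \frac{593}{27}\right) - 28 = 42 \left(- \frac{593}{27}\right) - 28 = - \frac{8302}{9} - 28 = - \frac{8554}{9}$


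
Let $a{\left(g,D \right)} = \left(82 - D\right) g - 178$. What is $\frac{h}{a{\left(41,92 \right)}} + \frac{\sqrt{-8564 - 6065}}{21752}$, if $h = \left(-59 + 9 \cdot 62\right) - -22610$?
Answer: $- \frac{7703}{196} + \frac{i \sqrt{14629}}{21752} \approx -39.301 + 0.0055604 i$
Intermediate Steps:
$a{\left(g,D \right)} = -178 + g \left(82 - D\right)$ ($a{\left(g,D \right)} = g \left(82 - D\right) - 178 = -178 + g \left(82 - D\right)$)
$h = 23109$ ($h = \left(-59 + 558\right) + 22610 = 499 + 22610 = 23109$)
$\frac{h}{a{\left(41,92 \right)}} + \frac{\sqrt{-8564 - 6065}}{21752} = \frac{23109}{-178 + 82 \cdot 41 - 92 \cdot 41} + \frac{\sqrt{-8564 - 6065}}{21752} = \frac{23109}{-178 + 3362 - 3772} + \sqrt{-14629} \cdot \frac{1}{21752} = \frac{23109}{-588} + i \sqrt{14629} \cdot \frac{1}{21752} = 23109 \left(- \frac{1}{588}\right) + \frac{i \sqrt{14629}}{21752} = - \frac{7703}{196} + \frac{i \sqrt{14629}}{21752}$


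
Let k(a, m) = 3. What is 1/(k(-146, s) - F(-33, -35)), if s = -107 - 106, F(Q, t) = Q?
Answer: 1/36 ≈ 0.027778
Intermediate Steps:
s = -213
1/(k(-146, s) - F(-33, -35)) = 1/(3 - 1*(-33)) = 1/(3 + 33) = 1/36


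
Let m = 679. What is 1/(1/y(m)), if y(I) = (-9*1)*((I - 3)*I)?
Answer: -4131036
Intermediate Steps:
y(I) = -9*I*(-3 + I) (y(I) = -9*(-3 + I)*I = -9*I*(-3 + I))
1/(1/y(m)) = 1/(1/(9*679*(3 - 1*679))) = 1/(1/(9*679*(3 - 679))) = 1/(1/(9*679*(-676))) = 1/(1/(-4131036)) = 1/(-1/4131036) = -4131036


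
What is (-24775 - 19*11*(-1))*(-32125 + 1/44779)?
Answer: 35338814337684/44779 ≈ 7.8918e+8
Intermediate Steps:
(-24775 - 19*11*(-1))*(-32125 + 1/44779) = (-24775 - 209*(-1))*(-32125 + 1/44779) = (-24775 + 209)*(-1438525374/44779) = -24566*(-1438525374/44779) = 35338814337684/44779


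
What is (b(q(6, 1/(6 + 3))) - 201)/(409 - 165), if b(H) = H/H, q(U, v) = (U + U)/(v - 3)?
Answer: -50/61 ≈ -0.81967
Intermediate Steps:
q(U, v) = 2*U/(-3 + v) (q(U, v) = (2*U)/(-3 + v) = 2*U/(-3 + v))
b(H) = 1
(b(q(6, 1/(6 + 3))) - 201)/(409 - 165) = (1 - 201)/(409 - 165) = -200/244 = -200*1/244 = -50/61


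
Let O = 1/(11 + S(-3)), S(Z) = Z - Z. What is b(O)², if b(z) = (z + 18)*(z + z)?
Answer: 158404/14641 ≈ 10.819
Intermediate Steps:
S(Z) = 0
O = 1/11 (O = 1/(11 + 0) = 1/11 ≈ 0.090909)
b(z) = 2*z*(18 + z) (b(z) = (18 + z)*(2*z) = 2*z*(18 + z))
b(O)² = (2*(1/11)*(18 + 1/11))² = (2*(1/11)*(199/11))² = (398/121)² = 158404/14641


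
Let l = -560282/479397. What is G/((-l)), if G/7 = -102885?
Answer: -345259322415/560282 ≈ -6.1622e+5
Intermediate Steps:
l = -560282/479397 (l = -560282*1/479397 = -560282/479397 ≈ -1.1687)
G = -720195 (G = 7*(-102885) = -720195)
G/((-l)) = -720195/((-1*(-560282/479397))) = -720195/560282/479397 = -720195*479397/560282 = -345259322415/560282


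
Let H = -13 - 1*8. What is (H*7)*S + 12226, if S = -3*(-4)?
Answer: 10462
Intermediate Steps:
S = 12
H = -21 (H = -13 - 8 = -21)
(H*7)*S + 12226 = -21*7*12 + 12226 = -147*12 + 12226 = -1764 + 12226 = 10462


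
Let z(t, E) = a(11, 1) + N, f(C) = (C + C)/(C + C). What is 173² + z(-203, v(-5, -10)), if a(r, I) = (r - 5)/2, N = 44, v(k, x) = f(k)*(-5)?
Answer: 29976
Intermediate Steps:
f(C) = 1 (f(C) = (2*C)/((2*C)) = (2*C)*(1/(2*C)) = 1)
v(k, x) = -5 (v(k, x) = 1*(-5) = -5)
a(r, I) = -5/2 + r/2 (a(r, I) = (-5 + r)*(½) = -5/2 + r/2)
z(t, E) = 47 (z(t, E) = (-5/2 + (½)*11) + 44 = (-5/2 + 11/2) + 44 = 3 + 44 = 47)
173² + z(-203, v(-5, -10)) = 173² + 47 = 29929 + 47 = 29976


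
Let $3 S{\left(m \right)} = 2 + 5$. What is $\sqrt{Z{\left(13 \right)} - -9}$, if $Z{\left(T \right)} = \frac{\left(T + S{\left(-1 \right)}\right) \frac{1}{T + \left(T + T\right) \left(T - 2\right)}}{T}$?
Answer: $\frac{\sqrt{13695}}{39} \approx 3.0007$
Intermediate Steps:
$S{\left(m \right)} = \frac{7}{3}$ ($S{\left(m \right)} = \frac{2 + 5}{3} = \frac{1}{3} \cdot 7 = \frac{7}{3}$)
$Z{\left(T \right)} = \frac{\frac{7}{3} + T}{T \left(T + 2 T \left(-2 + T\right)\right)}$ ($Z{\left(T \right)} = \frac{\left(T + \frac{7}{3}\right) \frac{1}{T + \left(T + T\right) \left(T - 2\right)}}{T} = \frac{\left(\frac{7}{3} + T\right) \frac{1}{T + 2 T \left(-2 + T\right)}}{T} = \frac{\frac{1}{T + 2 T \left(-2 + T\right)} \left(\frac{7}{3} + T\right)}{T} = \frac{\frac{7}{3} + T}{T \left(T + 2 T \left(-2 + T\right)\right)}$)
$\sqrt{Z{\left(13 \right)} - -9} = \sqrt{\frac{\frac{7}{3} + 13}{169 \left(-3 + 2 \cdot 13\right)} - -9} = \sqrt{\frac{1}{169} \frac{1}{-3 + 26} \cdot \frac{46}{3} + 9} = \sqrt{\frac{1}{169} \cdot \frac{1}{23} \cdot \frac{46}{3} + 9} = \sqrt{\frac{2}{507} + 9} = \sqrt{\frac{4565}{507}} = \frac{\sqrt{13695}}{39}$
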